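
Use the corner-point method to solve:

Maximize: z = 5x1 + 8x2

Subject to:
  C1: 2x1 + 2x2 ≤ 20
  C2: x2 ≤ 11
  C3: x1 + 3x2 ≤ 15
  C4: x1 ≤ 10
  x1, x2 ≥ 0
Each vertex is the intersection of two constraint boundaries that also satisfies all remaining constraints:
  x1 = 0 and x2 = 0 → (0, 0)
  2x1 + 2x2 = 20 and x1 = 10 → (10, 0)
  2x1 + 2x2 = 20 and x1 + 3x2 = 15 → (7.5, 2.5)
  x1 + 3x2 = 15 and x1 = 0 → (0, 5)

Evaluating z = 5x1 + 8x2 at each vertex:
  (0, 0): z = 0
  (10, 0): z = 50
  (7.5, 2.5): z = 57.5
  (0, 5): z = 40

The maximum is at (7.5, 2.5) with z = 57.5.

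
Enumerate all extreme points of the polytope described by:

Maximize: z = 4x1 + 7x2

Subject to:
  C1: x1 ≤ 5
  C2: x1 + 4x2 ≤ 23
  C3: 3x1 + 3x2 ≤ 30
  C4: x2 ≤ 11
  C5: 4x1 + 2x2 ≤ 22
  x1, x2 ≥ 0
Each vertex is the intersection of two constraint boundaries that also satisfies all remaining constraints:
  x1 = 0 and x2 = 0 → (0, 0)
  x1 = 5 and x2 = 0 → (5, 0)
  x1 = 5 and 4x1 + 2x2 = 22 → (5, 1)
  x1 + 4x2 = 23 and 4x1 + 2x2 = 22 → (3, 5)
  x1 + 4x2 = 23 and x1 = 0 → (0, 5.75)

Vertices: (0, 0), (5, 0), (5, 1), (3, 5), (0, 5.75)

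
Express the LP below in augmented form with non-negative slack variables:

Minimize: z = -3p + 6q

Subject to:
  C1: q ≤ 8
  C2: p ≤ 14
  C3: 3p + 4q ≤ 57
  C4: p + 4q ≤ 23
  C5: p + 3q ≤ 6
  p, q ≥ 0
min z = -3p + 6q

s.t.
  q + s1 = 8
  p + s2 = 14
  3p + 4q + s3 = 57
  p + 4q + s4 = 23
  p + 3q + s5 = 6
  p, q, s1, s2, s3, s4, s5 ≥ 0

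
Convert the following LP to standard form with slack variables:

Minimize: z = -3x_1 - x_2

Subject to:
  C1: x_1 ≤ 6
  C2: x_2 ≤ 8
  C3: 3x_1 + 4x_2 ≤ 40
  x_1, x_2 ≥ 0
min z = -3x_1 - x_2

s.t.
  x_1 + s1 = 6
  x_2 + s2 = 8
  3x_1 + 4x_2 + s3 = 40
  x_1, x_2, s1, s2, s3 ≥ 0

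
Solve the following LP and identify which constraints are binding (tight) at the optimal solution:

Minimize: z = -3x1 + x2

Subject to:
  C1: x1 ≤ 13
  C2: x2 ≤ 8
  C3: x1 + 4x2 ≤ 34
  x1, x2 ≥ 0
Optimal: x1 = 13, x2 = 0
Slack at optimum:
  C1: slack = 0 (binding)
  C2: slack = 8
  C3: slack = 21
  x1 ≥ 0: x1 = 13
  x2 ≥ 0: x2 = 0 (binding)
Binding constraints: C1, x2 ≥ 0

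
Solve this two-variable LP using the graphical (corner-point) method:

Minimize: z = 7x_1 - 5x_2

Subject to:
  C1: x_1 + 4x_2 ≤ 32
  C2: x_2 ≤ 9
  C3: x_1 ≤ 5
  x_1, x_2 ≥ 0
x_1 = 0, x_2 = 8, z = -40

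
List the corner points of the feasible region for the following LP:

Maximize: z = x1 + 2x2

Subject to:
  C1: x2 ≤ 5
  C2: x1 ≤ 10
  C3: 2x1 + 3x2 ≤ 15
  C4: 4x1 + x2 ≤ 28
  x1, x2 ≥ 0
Each vertex is the intersection of two constraint boundaries that also satisfies all remaining constraints:
  x1 = 0 and x2 = 0 → (0, 0)
  4x1 + x2 = 28 and x2 = 0 → (7, 0)
  2x1 + 3x2 = 15 and 4x1 + x2 = 28 → (6.9, 0.4)
  x2 = 5 and 2x1 + 3x2 = 15 → (0, 5)

Vertices: (0, 0), (7, 0), (6.9, 0.4), (0, 5)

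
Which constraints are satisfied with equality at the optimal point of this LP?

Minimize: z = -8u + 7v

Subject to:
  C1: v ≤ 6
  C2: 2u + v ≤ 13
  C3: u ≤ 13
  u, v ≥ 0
Optimal: u = 6.5, v = 0
Slack at optimum:
  C1: slack = 6
  C2: slack = 0 (binding)
  C3: slack = 6.5
  u ≥ 0: u = 6.5
  v ≥ 0: v = 0 (binding)
Binding constraints: C2, v ≥ 0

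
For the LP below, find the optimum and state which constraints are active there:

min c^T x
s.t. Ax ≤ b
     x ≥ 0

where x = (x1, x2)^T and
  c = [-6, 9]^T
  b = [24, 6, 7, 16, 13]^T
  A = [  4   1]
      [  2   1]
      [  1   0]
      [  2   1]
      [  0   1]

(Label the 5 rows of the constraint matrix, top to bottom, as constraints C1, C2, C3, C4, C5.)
Optimal: x1 = 3, x2 = 0
Slack at optimum:
  C1: slack = 12
  C2: slack = 0 (binding)
  C3: slack = 4
  C4: slack = 10
  C5: slack = 13
  x1 ≥ 0: x1 = 3
  x2 ≥ 0: x2 = 0 (binding)
Binding constraints: C2, x2 ≥ 0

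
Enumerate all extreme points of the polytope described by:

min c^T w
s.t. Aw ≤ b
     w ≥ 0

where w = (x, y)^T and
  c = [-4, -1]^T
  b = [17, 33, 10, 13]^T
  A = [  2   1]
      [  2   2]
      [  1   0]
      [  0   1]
Each vertex is the intersection of two constraint boundaries that also satisfies all remaining constraints:
  x = 0 and y = 0 → (0, 0)
  2x + y = 17 and y = 0 → (8.5, 0)
  2x + y = 17 and y = 13 → (2, 13)
  y = 13 and x = 0 → (0, 13)

Vertices: (0, 0), (8.5, 0), (2, 13), (0, 13)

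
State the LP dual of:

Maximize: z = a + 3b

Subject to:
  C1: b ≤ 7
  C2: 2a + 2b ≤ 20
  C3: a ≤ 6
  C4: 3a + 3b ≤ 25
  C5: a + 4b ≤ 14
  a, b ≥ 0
Minimize: z = 7y1 + 20y2 + 6y3 + 25y4 + 14y5

Subject to:
  C1: -2y2 - y3 - 3y4 - y5 ≤ -1
  C2: -y1 - 2y2 - 3y4 - 4y5 ≤ -3
  y1, y2, y3, y4, y5 ≥ 0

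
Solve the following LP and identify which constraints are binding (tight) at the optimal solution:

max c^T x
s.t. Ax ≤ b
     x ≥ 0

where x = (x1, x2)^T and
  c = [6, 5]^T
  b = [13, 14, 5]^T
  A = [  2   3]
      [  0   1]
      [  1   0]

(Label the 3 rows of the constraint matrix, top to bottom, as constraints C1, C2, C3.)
Optimal: x1 = 5, x2 = 1
Binding: C1, C3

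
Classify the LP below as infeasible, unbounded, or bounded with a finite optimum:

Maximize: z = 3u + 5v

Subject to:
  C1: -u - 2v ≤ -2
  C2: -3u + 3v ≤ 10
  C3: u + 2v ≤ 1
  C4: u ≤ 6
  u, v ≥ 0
C3 requires u + 2v ≤ 1, while C1 (-u - 2v ≤ -2) is equivalent to u + 2v ≥ 2. Together they would need 2 ≤ u + 2v ≤ 1, which is impossible since 2 > 1. No point satisfies all constraints.

Infeasible — the constraint set is empty.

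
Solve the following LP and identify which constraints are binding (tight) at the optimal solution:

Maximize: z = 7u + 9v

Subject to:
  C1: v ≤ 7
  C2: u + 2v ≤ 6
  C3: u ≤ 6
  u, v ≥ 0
Optimal: u = 6, v = 0
Binding: C2, C3, v ≥ 0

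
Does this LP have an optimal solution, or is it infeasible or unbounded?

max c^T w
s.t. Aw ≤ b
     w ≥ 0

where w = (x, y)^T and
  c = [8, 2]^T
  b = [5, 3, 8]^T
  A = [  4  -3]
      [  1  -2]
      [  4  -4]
Feasible point: (0, 0) satisfies every constraint, so the LP is feasible.
Direction d = (0, 1): for each constraint row a, a·d ≤ 0 —
  (4)(0) + (-3)(1) = -3 ≤ 0
  (1)(0) + (-2)(1) = -2 ≤ 0
  (4)(0) + (-4)(1) = -4 ≤ 0
and d ≥ 0, so (0, 0) + t·d stays feasible for every t ≥ 0. Along this ray z = 8x + 2y changes by 2 per unit t, so z → +∞.

The LP is unbounded; z can be made arbitrarily large.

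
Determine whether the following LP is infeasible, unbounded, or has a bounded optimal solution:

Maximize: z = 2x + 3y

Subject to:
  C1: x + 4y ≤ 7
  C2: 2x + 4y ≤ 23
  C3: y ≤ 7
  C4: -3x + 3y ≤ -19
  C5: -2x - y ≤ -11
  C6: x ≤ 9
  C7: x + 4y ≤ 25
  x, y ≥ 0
The point (7, 0) satisfies every constraint, so the LP is feasible; the constraints give x ≤ 9 and y ≤ 7, which with x, y ≥ 0 keep the feasible region inside a bounded box. A feasible, bounded LP attains a finite optimum at a vertex.

Feasible with finite optimum z* = 14 at (7, 0).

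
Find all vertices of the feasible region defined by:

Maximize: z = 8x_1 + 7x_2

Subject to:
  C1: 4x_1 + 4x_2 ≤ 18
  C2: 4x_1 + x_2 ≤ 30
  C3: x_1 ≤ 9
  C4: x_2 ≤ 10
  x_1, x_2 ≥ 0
Each vertex is the intersection of two constraint boundaries that also satisfies all remaining constraints:
  x_1 = 0 and x_2 = 0 → (0, 0)
  4x_1 + 4x_2 = 18 and x_2 = 0 → (4.5, 0)
  4x_1 + 4x_2 = 18 and x_1 = 0 → (0, 4.5)

Vertices: (0, 0), (4.5, 0), (0, 4.5)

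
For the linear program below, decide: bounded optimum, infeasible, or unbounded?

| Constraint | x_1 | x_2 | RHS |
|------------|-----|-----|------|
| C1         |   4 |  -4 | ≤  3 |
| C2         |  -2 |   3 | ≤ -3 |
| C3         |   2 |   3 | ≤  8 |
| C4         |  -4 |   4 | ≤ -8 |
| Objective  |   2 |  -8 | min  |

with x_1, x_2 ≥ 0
C1 requires 4x_1 - 4x_2 ≤ 3, while C4 (-4x_1 + 4x_2 ≤ -8) is equivalent to 4x_1 - 4x_2 ≥ 8. Together they would need 8 ≤ 4x_1 - 4x_2 ≤ 3, which is impossible since 8 > 3. No point satisfies all constraints.

The feasible region is empty; the LP is infeasible.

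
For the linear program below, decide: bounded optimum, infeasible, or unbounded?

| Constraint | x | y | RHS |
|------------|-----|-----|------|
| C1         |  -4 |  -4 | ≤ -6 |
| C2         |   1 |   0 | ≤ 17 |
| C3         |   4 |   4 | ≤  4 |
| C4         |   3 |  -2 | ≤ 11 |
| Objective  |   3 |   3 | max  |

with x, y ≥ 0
C3 requires 4x + 4y ≤ 4, while C1 (-4x - 4y ≤ -6) is equivalent to 4x + 4y ≥ 6. Together they would need 6 ≤ 4x + 4y ≤ 4, which is impossible since 6 > 4. No point satisfies all constraints.

Infeasible: no point satisfies all constraints simultaneously.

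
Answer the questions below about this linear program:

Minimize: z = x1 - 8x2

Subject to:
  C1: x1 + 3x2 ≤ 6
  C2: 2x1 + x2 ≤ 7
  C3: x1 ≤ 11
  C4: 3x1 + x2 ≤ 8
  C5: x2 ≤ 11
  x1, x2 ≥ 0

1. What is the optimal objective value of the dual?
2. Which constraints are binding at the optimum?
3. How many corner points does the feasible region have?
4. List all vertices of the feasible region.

1. -16 (by strong duality, equal to the primal optimum)
2. C1, x1 ≥ 0
3. 4
4. (0, 0), (2.667, 0), (2.25, 1.25), (0, 2)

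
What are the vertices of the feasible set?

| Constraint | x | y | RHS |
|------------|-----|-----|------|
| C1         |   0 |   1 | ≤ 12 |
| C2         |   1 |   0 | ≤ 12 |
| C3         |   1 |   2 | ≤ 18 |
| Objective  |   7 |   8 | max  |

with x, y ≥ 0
Each vertex is the intersection of two constraint boundaries that also satisfies all remaining constraints:
  x = 0 and y = 0 → (0, 0)
  x = 12 and y = 0 → (12, 0)
  x = 12 and x + 2y = 18 → (12, 3)
  x + 2y = 18 and x = 0 → (0, 9)

Vertices: (0, 0), (12, 0), (12, 3), (0, 9)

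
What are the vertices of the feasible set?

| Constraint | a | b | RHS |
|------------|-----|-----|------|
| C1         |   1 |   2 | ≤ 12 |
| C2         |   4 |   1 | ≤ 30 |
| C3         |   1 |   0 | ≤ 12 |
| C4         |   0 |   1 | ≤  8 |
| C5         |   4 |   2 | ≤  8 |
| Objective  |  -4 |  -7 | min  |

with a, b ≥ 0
Each vertex is the intersection of two constraint boundaries that also satisfies all remaining constraints:
  a = 0 and b = 0 → (0, 0)
  4a + 2b = 8 and b = 0 → (2, 0)
  4a + 2b = 8 and a = 0 → (0, 4)

Vertices: (0, 0), (2, 0), (0, 4)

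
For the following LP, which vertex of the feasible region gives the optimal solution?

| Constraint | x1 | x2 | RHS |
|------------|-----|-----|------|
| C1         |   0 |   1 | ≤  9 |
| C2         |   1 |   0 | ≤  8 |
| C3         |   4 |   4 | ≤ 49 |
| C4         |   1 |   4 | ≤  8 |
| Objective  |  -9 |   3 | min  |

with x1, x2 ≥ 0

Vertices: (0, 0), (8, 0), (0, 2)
Evaluating z = -9x1 + 3x2 at each vertex:
  (0, 0): z = 0
  (8, 0): z = -72
  (0, 2): z = 6

The smallest value is z = -72, attained at (8, 0).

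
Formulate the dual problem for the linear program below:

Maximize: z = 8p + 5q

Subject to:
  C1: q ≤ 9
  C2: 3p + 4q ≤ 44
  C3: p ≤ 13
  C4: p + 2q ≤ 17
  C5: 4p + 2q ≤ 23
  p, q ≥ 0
Minimize: z = 9y1 + 44y2 + 13y3 + 17y4 + 23y5

Subject to:
  C1: -3y2 - y3 - y4 - 4y5 ≤ -8
  C2: -y1 - 4y2 - 2y4 - 2y5 ≤ -5
  y1, y2, y3, y4, y5 ≥ 0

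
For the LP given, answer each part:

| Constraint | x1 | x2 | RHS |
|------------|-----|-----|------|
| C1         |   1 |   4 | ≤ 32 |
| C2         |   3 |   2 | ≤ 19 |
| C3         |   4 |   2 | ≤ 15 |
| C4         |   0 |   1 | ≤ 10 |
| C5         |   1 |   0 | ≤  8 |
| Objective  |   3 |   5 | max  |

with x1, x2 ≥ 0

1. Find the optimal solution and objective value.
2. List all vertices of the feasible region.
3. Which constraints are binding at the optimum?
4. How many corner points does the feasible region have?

1. x1 = 0, x2 = 7.5, z = 37.5
2. (0, 0), (3.75, 0), (0, 7.5)
3. C3, x1 ≥ 0
4. 3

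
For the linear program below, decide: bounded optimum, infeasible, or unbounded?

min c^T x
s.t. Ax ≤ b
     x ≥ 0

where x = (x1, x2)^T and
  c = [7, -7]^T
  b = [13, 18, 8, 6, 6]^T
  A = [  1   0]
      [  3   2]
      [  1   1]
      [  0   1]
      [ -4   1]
The point (0, 6) satisfies every constraint, so the LP is feasible; the constraints give x1 ≤ 13 and x2 ≤ 6, which with x1, x2 ≥ 0 keep the feasible region inside a bounded box. A feasible, bounded LP attains a finite optimum at a vertex.

Evaluating z = 7x1 - 7x2 at each vertex:
  (0, 0): z = 0
  (6, 0): z = 42
  (2, 6): z = -28
  (0, 6): z = -42

The LP has an optimal solution: (0, 6) with z = -42.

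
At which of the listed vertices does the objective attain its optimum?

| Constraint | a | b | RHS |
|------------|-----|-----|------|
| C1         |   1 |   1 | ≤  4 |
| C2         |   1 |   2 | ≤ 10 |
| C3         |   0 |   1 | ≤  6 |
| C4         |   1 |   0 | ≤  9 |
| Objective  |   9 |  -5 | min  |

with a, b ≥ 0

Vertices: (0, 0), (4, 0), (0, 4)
Evaluating z = 9a - 5b at each vertex:
  (0, 0): z = 0
  (4, 0): z = 36
  (0, 4): z = -20

The smallest value is z = -20, attained at (0, 4).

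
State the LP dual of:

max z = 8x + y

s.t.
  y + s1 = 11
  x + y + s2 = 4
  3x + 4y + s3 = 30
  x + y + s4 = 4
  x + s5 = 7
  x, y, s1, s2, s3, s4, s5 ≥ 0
Minimize: z = 11y1 + 4y2 + 30y3 + 4y4 + 7y5

Subject to:
  C1: -y2 - 3y3 - y4 - y5 ≤ -8
  C2: -y1 - y2 - 4y3 - y4 ≤ -1
  y1, y2, y3, y4, y5 ≥ 0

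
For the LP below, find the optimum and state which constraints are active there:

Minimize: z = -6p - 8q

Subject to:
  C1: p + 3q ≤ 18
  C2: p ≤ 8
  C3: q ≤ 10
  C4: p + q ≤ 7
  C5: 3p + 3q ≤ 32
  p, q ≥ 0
Optimal: p = 1.5, q = 5.5
Binding: C1, C4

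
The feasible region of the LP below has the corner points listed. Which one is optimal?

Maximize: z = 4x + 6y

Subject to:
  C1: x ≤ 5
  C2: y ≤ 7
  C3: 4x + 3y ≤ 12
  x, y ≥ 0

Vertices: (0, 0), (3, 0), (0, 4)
(0, 4) with z = 24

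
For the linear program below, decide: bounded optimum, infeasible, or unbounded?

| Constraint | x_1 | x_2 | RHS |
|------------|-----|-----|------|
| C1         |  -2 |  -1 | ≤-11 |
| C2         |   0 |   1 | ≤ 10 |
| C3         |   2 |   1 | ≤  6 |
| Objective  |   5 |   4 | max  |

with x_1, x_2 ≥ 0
C3 requires 2x_1 + x_2 ≤ 6, while C1 (-2x_1 - x_2 ≤ -11) is equivalent to 2x_1 + x_2 ≥ 11. Together they would need 11 ≤ 2x_1 + x_2 ≤ 6, which is impossible since 11 > 6. No point satisfies all constraints.

The feasible region is empty; the LP is infeasible.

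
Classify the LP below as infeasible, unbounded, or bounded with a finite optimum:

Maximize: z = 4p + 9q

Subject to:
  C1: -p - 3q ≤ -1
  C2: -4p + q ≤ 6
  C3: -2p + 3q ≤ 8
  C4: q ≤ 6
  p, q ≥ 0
Feasible point: (0, 1) satisfies every constraint, so the LP is feasible.
Direction d = (1, 0): for each constraint row a, a·d ≤ 0 —
  (-1)(1) + (-3)(0) = -1 ≤ 0
  (-4)(1) + (1)(0) = -4 ≤ 0
  (-2)(1) + (3)(0) = -2 ≤ 0
  (0)(1) + (1)(0) = 0 ≤ 0
and d ≥ 0, so (0, 1) + t·d stays feasible for every t ≥ 0. Along this ray z = 4p + 9q changes by 4 per unit t, so z → +∞.

Unbounded — the objective can increase without bound over the feasible region.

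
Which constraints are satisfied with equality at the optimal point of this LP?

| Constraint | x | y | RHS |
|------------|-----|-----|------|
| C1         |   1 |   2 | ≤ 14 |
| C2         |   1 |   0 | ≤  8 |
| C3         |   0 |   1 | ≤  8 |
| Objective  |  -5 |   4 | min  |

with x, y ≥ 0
Optimal: x = 8, y = 0
Binding: C2, y ≥ 0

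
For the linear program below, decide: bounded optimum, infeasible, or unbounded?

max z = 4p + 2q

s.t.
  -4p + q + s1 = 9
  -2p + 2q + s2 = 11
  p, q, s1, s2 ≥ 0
Feasible point: (0, 0) satisfies every constraint, so the LP is feasible.
Direction d = (1, 0): for each constraint row a, a·d ≤ 0 —
  (-4)(1) + (1)(0) = -4 ≤ 0
  (-2)(1) + (2)(0) = -2 ≤ 0
and d ≥ 0, so (0, 0) + t·d stays feasible for every t ≥ 0. Along this ray z = 4p + 2q changes by 4 per unit t, so z → +∞.

Unbounded: there is a feasible ray along which z → +∞.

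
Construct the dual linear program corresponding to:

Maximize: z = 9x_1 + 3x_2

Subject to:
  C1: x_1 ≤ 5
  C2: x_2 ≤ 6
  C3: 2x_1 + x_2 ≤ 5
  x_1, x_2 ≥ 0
Minimize: z = 5y1 + 6y2 + 5y3

Subject to:
  C1: -y1 - 2y3 ≤ -9
  C2: -y2 - y3 ≤ -3
  y1, y2, y3 ≥ 0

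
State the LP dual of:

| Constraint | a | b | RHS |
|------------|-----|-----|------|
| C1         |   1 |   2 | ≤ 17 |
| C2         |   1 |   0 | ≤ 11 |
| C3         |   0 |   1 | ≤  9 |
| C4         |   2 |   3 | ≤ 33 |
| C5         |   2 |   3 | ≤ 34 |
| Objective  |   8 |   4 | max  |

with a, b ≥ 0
Minimize: z = 17y1 + 11y2 + 9y3 + 33y4 + 34y5

Subject to:
  C1: -y1 - y2 - 2y4 - 2y5 ≤ -8
  C2: -2y1 - y3 - 3y4 - 3y5 ≤ -4
  y1, y2, y3, y4, y5 ≥ 0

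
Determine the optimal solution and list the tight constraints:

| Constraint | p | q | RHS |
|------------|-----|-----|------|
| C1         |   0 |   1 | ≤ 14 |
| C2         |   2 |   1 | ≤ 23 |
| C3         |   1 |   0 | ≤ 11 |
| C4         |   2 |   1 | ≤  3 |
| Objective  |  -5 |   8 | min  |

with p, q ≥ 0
Optimal: p = 1.5, q = 0
Binding: C4, q ≥ 0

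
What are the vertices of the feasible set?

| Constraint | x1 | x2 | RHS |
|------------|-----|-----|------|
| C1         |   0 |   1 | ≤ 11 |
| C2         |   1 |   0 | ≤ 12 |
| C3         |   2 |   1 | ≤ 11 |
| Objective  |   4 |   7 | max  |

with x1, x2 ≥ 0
Each vertex is the intersection of two constraint boundaries that also satisfies all remaining constraints:
  x1 = 0 and x2 = 0 → (0, 0)
  2x1 + x2 = 11 and x2 = 0 → (5.5, 0)
  x2 = 11 and 2x1 + x2 = 11 → (0, 11)

Vertices: (0, 0), (5.5, 0), (0, 11)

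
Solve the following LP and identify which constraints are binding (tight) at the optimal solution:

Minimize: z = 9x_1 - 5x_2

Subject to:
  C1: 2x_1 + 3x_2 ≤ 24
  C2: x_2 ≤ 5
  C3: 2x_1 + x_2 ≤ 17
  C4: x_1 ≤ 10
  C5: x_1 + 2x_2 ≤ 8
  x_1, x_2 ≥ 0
Optimal: x_1 = 0, x_2 = 4
Binding: C5, x_1 ≥ 0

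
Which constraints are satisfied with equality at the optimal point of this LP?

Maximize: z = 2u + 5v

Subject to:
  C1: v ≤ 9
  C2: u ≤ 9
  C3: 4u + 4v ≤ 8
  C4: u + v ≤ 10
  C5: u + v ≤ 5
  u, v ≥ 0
Optimal: u = 0, v = 2
Binding: C3, u ≥ 0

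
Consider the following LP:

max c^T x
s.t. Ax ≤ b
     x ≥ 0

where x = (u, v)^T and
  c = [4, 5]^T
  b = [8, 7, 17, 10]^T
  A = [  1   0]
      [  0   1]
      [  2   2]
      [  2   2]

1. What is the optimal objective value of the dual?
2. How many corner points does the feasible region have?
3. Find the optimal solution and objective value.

1. 25 (by strong duality, equal to the primal optimum)
2. 3
3. u = 0, v = 5, z = 25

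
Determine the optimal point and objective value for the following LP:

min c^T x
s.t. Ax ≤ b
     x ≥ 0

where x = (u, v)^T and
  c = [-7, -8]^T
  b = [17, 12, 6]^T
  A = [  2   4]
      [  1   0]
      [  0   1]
Each vertex is the intersection of two constraint boundaries that also satisfies all remaining constraints:
  u = 0 and v = 0 → (0, 0)
  2u + 4v = 17 and v = 0 → (8.5, 0)
  2u + 4v = 17 and u = 0 → (0, 4.25)

Evaluating z = -7u - 8v at each vertex:
  (0, 0): z = 0
  (8.5, 0): z = -59.5
  (0, 4.25): z = -34

The minimum is at (8.5, 0) with z = -59.5.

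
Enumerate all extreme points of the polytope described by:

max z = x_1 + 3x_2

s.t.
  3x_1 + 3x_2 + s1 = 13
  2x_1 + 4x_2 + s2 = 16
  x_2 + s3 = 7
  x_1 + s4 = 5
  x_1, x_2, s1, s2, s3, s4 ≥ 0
Each vertex is the intersection of two constraint boundaries that also satisfies all remaining constraints:
  x_1 = 0 and x_2 = 0 → (0, 0)
  3x_1 + 3x_2 = 13 and x_2 = 0 → (4.333, 0)
  3x_1 + 3x_2 = 13 and 2x_1 + 4x_2 = 16 → (0.6667, 3.667)
  2x_1 + 4x_2 = 16 and x_1 = 0 → (0, 4)

Vertices: (0, 0), (4.333, 0), (0.6667, 3.667), (0, 4)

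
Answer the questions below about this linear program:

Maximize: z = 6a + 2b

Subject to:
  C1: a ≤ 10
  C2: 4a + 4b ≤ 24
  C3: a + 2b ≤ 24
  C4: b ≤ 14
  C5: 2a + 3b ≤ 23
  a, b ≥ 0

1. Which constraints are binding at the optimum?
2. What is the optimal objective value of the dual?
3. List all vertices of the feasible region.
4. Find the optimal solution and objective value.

1. C2, b ≥ 0
2. 36 (by strong duality, equal to the primal optimum)
3. (0, 0), (6, 0), (0, 6)
4. a = 6, b = 0, z = 36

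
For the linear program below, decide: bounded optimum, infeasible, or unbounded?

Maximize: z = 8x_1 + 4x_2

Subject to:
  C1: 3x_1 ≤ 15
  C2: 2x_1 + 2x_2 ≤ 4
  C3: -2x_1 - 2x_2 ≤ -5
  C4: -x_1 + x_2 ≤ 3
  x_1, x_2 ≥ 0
C2 requires 2x_1 + 2x_2 ≤ 4, while C3 (-2x_1 - 2x_2 ≤ -5) is equivalent to 2x_1 + 2x_2 ≥ 5. Together they would need 5 ≤ 2x_1 + 2x_2 ≤ 4, which is impossible since 5 > 4. No point satisfies all constraints.

Infeasible: no point satisfies all constraints simultaneously.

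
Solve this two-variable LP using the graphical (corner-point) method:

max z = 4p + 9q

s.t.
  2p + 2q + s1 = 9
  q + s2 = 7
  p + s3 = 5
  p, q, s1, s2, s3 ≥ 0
Each vertex is the intersection of two constraint boundaries that also satisfies all remaining constraints:
  p = 0 and q = 0 → (0, 0)
  2p + 2q = 9 and q = 0 → (4.5, 0)
  2p + 2q = 9 and p = 0 → (0, 4.5)

Evaluating z = 4p + 9q at each vertex:
  (0, 0): z = 0
  (4.5, 0): z = 18
  (0, 4.5): z = 40.5

The maximum is at (0, 4.5) with z = 40.5.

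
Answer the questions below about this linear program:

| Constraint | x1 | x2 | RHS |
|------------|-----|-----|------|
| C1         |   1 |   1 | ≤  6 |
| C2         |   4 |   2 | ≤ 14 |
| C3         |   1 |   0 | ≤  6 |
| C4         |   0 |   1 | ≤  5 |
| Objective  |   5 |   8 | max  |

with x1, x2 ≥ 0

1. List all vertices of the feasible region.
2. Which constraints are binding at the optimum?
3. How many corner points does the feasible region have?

1. (0, 0), (3.5, 0), (1, 5), (0, 5)
2. C1, C2, C4
3. 4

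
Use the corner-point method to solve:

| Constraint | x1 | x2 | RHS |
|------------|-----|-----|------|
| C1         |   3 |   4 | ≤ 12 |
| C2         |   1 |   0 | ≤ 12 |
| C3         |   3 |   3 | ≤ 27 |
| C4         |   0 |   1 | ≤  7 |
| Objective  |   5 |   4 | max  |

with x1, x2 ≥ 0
Each vertex is the intersection of two constraint boundaries that also satisfies all remaining constraints:
  x1 = 0 and x2 = 0 → (0, 0)
  3x1 + 4x2 = 12 and x2 = 0 → (4, 0)
  3x1 + 4x2 = 12 and x1 = 0 → (0, 3)

Evaluating z = 5x1 + 4x2 at each vertex:
  (0, 0): z = 0
  (4, 0): z = 20
  (0, 3): z = 12

The maximum is at (4, 0) with z = 20.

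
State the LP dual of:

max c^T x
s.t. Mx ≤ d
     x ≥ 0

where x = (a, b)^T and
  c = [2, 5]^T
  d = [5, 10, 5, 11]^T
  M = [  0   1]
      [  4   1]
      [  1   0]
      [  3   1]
Minimize: z = 5y1 + 10y2 + 5y3 + 11y4

Subject to:
  C1: -4y2 - y3 - 3y4 ≤ -2
  C2: -y1 - y2 - y4 ≤ -5
  y1, y2, y3, y4 ≥ 0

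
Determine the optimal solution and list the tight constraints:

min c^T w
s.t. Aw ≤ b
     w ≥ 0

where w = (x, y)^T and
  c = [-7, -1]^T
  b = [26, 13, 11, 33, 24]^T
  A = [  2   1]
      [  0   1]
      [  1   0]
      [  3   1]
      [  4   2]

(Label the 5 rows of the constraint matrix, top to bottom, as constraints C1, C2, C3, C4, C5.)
Optimal: x = 6, y = 0
Slack at optimum:
  C1: slack = 14
  C2: slack = 13
  C3: slack = 5
  C4: slack = 15
  C5: slack = 0 (binding)
  x ≥ 0: x = 6
  y ≥ 0: y = 0 (binding)
Binding constraints: C5, y ≥ 0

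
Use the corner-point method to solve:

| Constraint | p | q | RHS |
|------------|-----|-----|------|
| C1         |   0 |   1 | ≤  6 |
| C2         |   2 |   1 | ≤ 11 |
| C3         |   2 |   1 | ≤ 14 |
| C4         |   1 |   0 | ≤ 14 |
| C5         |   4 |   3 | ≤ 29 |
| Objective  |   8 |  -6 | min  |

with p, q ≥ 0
Each vertex is the intersection of two constraint boundaries that also satisfies all remaining constraints:
  p = 0 and q = 0 → (0, 0)
  2p + q = 11 and q = 0 → (5.5, 0)
  q = 6 and 2p + q = 11 → (2.5, 6)
  q = 6 and p = 0 → (0, 6)

Evaluating z = 8p - 6q at each vertex:
  (0, 0): z = 0
  (5.5, 0): z = 44
  (2.5, 6): z = -16
  (0, 6): z = -36

The minimum is at (0, 6) with z = -36.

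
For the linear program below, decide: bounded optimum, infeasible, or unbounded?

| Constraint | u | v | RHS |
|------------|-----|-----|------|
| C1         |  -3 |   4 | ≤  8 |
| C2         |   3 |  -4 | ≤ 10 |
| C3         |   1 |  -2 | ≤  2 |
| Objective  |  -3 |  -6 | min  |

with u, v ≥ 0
Feasible point: (0, 0) satisfies every constraint, so the LP is feasible.
Direction d = (4, 3): for each constraint row a, a·d ≤ 0 —
  (-3)(4) + (4)(3) = 0 ≤ 0
  (3)(4) + (-4)(3) = 0 ≤ 0
  (1)(4) + (-2)(3) = -2 ≤ 0
and d ≥ 0, so (0, 0) + t·d stays feasible for every t ≥ 0. Along this ray z = -3u - 6v changes by -30 per unit t, so z → −∞.

Unbounded — the objective can decrease without bound over the feasible region.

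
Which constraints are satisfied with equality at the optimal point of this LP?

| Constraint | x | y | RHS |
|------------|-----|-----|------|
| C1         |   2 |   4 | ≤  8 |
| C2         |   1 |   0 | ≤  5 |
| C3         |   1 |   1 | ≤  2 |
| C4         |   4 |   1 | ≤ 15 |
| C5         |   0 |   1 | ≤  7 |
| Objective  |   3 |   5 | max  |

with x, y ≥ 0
Optimal: x = 0, y = 2
Slack at optimum:
  C1: slack = 0 (binding)
  C2: slack = 5
  C3: slack = 0 (binding)
  C4: slack = 13
  C5: slack = 5
  x ≥ 0: x = 0 (binding)
  y ≥ 0: y = 2
Binding constraints: C1, C3, x ≥ 0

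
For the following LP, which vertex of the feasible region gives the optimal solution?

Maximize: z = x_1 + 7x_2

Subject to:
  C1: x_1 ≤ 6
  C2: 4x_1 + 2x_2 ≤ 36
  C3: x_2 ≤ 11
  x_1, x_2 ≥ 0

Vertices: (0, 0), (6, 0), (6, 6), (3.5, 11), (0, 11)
(3.5, 11) with z = 80.5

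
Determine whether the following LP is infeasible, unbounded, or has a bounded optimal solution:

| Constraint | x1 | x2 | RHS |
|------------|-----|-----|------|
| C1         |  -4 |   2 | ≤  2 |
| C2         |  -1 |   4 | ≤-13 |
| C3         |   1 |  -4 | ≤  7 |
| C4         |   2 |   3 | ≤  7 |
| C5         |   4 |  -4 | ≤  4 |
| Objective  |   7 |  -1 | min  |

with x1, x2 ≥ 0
C3 requires x1 - 4x2 ≤ 7, while C2 (-x1 + 4x2 ≤ -13) is equivalent to x1 - 4x2 ≥ 13. Together they would need 13 ≤ x1 - 4x2 ≤ 7, which is impossible since 13 > 7. No point satisfies all constraints.

The feasible region is empty; the LP is infeasible.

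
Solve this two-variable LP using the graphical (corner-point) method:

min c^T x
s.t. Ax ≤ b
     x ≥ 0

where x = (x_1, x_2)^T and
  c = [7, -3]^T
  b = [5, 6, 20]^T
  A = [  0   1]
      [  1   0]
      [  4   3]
x_1 = 0, x_2 = 5, z = -15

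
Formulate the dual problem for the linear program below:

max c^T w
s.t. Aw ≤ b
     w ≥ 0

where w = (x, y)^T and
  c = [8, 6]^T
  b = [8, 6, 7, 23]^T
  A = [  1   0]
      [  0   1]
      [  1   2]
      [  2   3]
Minimize: z = 8y1 + 6y2 + 7y3 + 23y4

Subject to:
  C1: -y1 - y3 - 2y4 ≤ -8
  C2: -y2 - 2y3 - 3y4 ≤ -6
  y1, y2, y3, y4 ≥ 0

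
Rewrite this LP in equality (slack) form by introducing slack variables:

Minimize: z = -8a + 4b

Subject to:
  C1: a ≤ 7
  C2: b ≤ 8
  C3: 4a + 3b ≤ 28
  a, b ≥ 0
min z = -8a + 4b

s.t.
  a + s1 = 7
  b + s2 = 8
  4a + 3b + s3 = 28
  a, b, s1, s2, s3 ≥ 0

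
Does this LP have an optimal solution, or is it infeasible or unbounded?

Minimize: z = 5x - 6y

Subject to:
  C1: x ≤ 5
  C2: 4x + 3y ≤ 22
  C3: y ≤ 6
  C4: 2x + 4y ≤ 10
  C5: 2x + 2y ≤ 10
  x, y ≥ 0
The point (0, 2.5) satisfies every constraint, so the LP is feasible; the constraints give x ≤ 5 and y ≤ 6, which with x, y ≥ 0 keep the feasible region inside a bounded box. A feasible, bounded LP attains a finite optimum at a vertex.

The LP has an optimal solution: (0, 2.5) with z = -15.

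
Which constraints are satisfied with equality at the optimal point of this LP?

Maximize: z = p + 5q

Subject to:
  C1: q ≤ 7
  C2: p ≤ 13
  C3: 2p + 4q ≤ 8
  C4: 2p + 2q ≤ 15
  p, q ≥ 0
Optimal: p = 0, q = 2
Binding: C3, p ≥ 0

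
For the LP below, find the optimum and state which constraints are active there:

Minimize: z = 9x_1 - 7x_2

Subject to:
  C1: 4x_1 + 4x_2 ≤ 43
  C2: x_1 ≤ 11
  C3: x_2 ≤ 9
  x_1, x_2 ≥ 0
Optimal: x_1 = 0, x_2 = 9
Slack at optimum:
  C1: slack = 7
  C2: slack = 11
  C3: slack = 0 (binding)
  x_1 ≥ 0: x_1 = 0 (binding)
  x_2 ≥ 0: x_2 = 9
Binding constraints: C3, x_1 ≥ 0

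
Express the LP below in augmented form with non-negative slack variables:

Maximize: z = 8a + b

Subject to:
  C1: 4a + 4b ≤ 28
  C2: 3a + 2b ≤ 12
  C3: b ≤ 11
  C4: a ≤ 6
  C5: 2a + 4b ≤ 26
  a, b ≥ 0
max z = 8a + b

s.t.
  4a + 4b + s1 = 28
  3a + 2b + s2 = 12
  b + s3 = 11
  a + s4 = 6
  2a + 4b + s5 = 26
  a, b, s1, s2, s3, s4, s5 ≥ 0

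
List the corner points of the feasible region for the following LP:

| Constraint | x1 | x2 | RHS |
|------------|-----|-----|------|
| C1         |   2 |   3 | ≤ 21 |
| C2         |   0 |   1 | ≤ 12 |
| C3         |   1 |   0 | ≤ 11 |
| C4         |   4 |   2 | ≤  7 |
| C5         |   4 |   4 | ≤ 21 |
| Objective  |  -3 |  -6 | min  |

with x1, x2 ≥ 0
Each vertex is the intersection of two constraint boundaries that also satisfies all remaining constraints:
  x1 = 0 and x2 = 0 → (0, 0)
  4x1 + 2x2 = 7 and x2 = 0 → (1.75, 0)
  4x1 + 2x2 = 7 and x1 = 0 → (0, 3.5)

Vertices: (0, 0), (1.75, 0), (0, 3.5)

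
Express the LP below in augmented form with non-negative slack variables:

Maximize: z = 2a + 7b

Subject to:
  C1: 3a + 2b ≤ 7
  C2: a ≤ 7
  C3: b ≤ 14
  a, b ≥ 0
max z = 2a + 7b

s.t.
  3a + 2b + s1 = 7
  a + s2 = 7
  b + s3 = 14
  a, b, s1, s2, s3 ≥ 0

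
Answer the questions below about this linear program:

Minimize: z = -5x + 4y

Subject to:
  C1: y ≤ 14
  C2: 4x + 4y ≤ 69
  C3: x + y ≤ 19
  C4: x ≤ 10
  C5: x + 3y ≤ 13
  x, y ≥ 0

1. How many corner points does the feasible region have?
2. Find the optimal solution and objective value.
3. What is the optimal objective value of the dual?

1. 4
2. x = 10, y = 0, z = -50
3. -50 (by strong duality, equal to the primal optimum)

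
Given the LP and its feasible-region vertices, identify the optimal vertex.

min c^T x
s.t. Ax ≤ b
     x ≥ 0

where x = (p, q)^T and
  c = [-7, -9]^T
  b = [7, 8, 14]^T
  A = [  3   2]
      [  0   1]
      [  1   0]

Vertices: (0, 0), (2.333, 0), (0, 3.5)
(0, 3.5) with z = -31.5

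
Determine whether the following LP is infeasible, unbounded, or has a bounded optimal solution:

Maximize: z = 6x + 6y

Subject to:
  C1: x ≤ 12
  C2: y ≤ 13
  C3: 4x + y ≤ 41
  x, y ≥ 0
The point (7, 13) satisfies every constraint, so the LP is feasible; the constraints give x ≤ 12 and y ≤ 13, which with x, y ≥ 0 keep the feasible region inside a bounded box. A feasible, bounded LP attains a finite optimum at a vertex.

Bounded optimum: z* = 120 at (7, 13).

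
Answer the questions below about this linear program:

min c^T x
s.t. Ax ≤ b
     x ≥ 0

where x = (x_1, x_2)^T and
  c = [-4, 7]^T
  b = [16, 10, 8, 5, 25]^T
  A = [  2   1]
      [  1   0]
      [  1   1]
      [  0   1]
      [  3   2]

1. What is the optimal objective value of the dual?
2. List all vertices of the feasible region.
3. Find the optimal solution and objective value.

1. -32 (by strong duality, equal to the primal optimum)
2. (0, 0), (8, 0), (3, 5), (0, 5)
3. x_1 = 8, x_2 = 0, z = -32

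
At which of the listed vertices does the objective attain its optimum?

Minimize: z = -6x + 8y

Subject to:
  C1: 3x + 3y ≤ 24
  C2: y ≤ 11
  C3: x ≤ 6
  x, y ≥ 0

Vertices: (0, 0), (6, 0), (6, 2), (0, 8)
(6, 0) with z = -36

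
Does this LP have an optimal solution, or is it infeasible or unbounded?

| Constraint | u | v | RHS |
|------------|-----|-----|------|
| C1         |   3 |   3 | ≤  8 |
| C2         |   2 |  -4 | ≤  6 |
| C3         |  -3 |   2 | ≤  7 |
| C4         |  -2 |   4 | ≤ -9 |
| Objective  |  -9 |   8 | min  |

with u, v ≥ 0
C2 requires 2u - 4v ≤ 6, while C4 (-2u + 4v ≤ -9) is equivalent to 2u - 4v ≥ 9. Together they would need 9 ≤ 2u - 4v ≤ 6, which is impossible since 9 > 6. No point satisfies all constraints.

Infeasible — the constraint set is empty.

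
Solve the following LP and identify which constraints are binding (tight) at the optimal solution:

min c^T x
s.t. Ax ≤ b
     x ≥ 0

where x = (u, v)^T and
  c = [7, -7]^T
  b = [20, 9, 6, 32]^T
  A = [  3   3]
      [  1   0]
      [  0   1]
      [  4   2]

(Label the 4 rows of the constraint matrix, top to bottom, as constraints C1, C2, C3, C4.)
Optimal: u = 0, v = 6
Slack at optimum:
  C1: slack = 2
  C2: slack = 9
  C3: slack = 0 (binding)
  C4: slack = 20
  u ≥ 0: u = 0 (binding)
  v ≥ 0: v = 6
Binding constraints: C3, u ≥ 0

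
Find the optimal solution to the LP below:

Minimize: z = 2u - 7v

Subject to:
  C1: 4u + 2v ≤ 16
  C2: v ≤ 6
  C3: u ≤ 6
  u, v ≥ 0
u = 0, v = 6, z = -42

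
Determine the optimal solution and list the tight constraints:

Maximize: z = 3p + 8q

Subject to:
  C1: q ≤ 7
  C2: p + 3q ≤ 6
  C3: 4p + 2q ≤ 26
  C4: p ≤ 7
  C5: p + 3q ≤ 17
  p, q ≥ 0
Optimal: p = 6, q = 0
Slack at optimum:
  C1: slack = 7
  C2: slack = 0 (binding)
  C3: slack = 2
  C4: slack = 1
  C5: slack = 11
  p ≥ 0: p = 6
  q ≥ 0: q = 0 (binding)
Binding constraints: C2, q ≥ 0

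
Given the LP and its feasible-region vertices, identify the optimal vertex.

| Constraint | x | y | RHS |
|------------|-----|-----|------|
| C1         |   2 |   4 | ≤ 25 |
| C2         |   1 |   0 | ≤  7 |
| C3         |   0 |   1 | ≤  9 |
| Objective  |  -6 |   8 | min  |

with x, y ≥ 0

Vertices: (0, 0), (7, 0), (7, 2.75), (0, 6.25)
(7, 0) with z = -42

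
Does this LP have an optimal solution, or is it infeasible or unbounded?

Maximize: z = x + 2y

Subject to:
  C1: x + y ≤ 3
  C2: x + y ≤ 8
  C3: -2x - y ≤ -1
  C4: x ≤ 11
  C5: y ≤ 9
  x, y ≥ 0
The point (0, 3) satisfies every constraint, so the LP is feasible; the constraints give x ≤ 11 and y ≤ 9, which with x, y ≥ 0 keep the feasible region inside a bounded box. A feasible, bounded LP attains a finite optimum at a vertex.

Evaluating z = x + 2y at each vertex:
  (0.5, 0): z = 0.5
  (3, 0): z = 3
  (0, 3): z = 6
  (0, 1): z = 2

The LP has an optimal solution: (0, 3) with z = 6.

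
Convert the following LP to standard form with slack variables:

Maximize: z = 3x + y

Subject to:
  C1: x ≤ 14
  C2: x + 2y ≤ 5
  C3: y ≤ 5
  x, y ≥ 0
max z = 3x + y

s.t.
  x + s1 = 14
  x + 2y + s2 = 5
  y + s3 = 5
  x, y, s1, s2, s3 ≥ 0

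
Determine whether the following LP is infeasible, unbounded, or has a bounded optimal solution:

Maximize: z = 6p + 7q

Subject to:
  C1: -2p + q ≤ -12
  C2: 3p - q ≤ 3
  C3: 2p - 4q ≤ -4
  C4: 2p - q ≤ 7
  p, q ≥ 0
C4 requires 2p - q ≤ 7, while C1 (-2p + q ≤ -12) is equivalent to 2p - q ≥ 12. Together they would need 12 ≤ 2p - q ≤ 7, which is impossible since 12 > 7. No point satisfies all constraints.

Infeasible: no point satisfies all constraints simultaneously.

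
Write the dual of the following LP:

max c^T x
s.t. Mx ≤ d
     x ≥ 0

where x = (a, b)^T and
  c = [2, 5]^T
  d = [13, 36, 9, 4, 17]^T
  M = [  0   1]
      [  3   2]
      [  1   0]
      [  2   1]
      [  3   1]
Minimize: z = 13y1 + 36y2 + 9y3 + 4y4 + 17y5

Subject to:
  C1: -3y2 - y3 - 2y4 - 3y5 ≤ -2
  C2: -y1 - 2y2 - y4 - y5 ≤ -5
  y1, y2, y3, y4, y5 ≥ 0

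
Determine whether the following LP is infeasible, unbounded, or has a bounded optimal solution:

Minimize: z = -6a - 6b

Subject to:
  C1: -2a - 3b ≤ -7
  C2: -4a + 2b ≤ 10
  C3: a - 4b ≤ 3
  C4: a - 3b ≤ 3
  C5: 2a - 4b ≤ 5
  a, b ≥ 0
Feasible point: (0, 3) satisfies every constraint, so the LP is feasible.
Direction d = (1, 1): for each constraint row a, a·d ≤ 0 —
  (-2)(1) + (-3)(1) = -5 ≤ 0
  (-4)(1) + (2)(1) = -2 ≤ 0
  (1)(1) + (-4)(1) = -3 ≤ 0
  (1)(1) + (-3)(1) = -2 ≤ 0
  (2)(1) + (-4)(1) = -2 ≤ 0
and d ≥ 0, so (0, 3) + t·d stays feasible for every t ≥ 0. Along this ray z = -6a - 6b changes by -12 per unit t, so z → −∞.

Unbounded: there is a feasible ray along which z → −∞.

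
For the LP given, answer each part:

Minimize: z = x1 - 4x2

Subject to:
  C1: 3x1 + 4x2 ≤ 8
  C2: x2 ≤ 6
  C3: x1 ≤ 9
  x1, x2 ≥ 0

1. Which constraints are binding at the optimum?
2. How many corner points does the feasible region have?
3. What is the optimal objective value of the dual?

1. C1, x1 ≥ 0
2. 3
3. -8 (by strong duality, equal to the primal optimum)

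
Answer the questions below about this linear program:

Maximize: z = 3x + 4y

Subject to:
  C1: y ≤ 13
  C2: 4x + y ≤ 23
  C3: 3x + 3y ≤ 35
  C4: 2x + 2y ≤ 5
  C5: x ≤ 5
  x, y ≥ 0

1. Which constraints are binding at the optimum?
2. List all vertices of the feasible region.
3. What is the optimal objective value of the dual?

1. C4, x ≥ 0
2. (0, 0), (2.5, 0), (0, 2.5)
3. 10 (by strong duality, equal to the primal optimum)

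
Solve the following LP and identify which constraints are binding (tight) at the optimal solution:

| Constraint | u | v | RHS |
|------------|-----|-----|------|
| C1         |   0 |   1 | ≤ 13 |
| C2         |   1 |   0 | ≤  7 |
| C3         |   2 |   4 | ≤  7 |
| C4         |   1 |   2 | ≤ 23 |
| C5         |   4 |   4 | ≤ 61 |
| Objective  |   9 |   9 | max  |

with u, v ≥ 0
Optimal: u = 3.5, v = 0
Binding: C3, v ≥ 0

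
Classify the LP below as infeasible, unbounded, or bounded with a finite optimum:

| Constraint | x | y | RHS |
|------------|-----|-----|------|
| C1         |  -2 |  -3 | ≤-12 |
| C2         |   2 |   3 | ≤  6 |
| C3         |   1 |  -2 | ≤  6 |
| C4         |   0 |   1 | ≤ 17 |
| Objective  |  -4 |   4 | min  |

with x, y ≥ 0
C2 requires 2x + 3y ≤ 6, while C1 (-2x - 3y ≤ -12) is equivalent to 2x + 3y ≥ 12. Together they would need 12 ≤ 2x + 3y ≤ 6, which is impossible since 12 > 6. No point satisfies all constraints.

Infeasible — the constraint set is empty.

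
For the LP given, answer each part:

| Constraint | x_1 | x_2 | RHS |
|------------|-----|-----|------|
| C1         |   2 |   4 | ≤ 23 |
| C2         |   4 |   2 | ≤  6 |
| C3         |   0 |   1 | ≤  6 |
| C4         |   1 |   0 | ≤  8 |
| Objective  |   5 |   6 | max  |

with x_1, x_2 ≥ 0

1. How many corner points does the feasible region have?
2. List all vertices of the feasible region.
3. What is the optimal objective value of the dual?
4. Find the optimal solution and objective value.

1. 3
2. (0, 0), (1.5, 0), (0, 3)
3. 18 (by strong duality, equal to the primal optimum)
4. x_1 = 0, x_2 = 3, z = 18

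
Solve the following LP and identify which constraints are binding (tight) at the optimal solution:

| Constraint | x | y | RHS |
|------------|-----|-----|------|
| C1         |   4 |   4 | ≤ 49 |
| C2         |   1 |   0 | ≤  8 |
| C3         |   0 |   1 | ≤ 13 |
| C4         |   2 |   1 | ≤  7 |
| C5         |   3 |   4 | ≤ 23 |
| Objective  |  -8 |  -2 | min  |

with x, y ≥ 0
Optimal: x = 3.5, y = 0
Slack at optimum:
  C1: slack = 35
  C2: slack = 4.5
  C3: slack = 13
  C4: slack = 0 (binding)
  C5: slack = 12.5
  x ≥ 0: x = 3.5
  y ≥ 0: y = 0 (binding)
Binding constraints: C4, y ≥ 0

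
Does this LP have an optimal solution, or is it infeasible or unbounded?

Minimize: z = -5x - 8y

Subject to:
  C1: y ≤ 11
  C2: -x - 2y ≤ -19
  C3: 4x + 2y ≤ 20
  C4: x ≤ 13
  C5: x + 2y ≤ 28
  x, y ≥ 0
The point (0, 10) satisfies every constraint, so the LP is feasible; the constraints give x ≤ 13 and y ≤ 11, which with x, y ≥ 0 keep the feasible region inside a bounded box. A feasible, bounded LP attains a finite optimum at a vertex.

Feasible with finite optimum z* = -80 at (0, 10).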